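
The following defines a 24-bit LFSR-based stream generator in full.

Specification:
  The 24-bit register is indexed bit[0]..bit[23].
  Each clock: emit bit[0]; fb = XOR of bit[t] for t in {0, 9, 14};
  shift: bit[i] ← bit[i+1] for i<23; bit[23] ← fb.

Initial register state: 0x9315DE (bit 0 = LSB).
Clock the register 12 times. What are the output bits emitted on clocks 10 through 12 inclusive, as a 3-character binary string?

010

reg_0 = 0x9315DE
clock 1: out=0, reg = 0x498AEF
clock 2: out=1, reg = 0x24C577
clock 3: out=1, reg = 0x1262BB
clock 4: out=1, reg = 0x89315D
clock 5: out=1, reg = 0xC498AE
clock 6: out=0, reg = 0x624C57
clock 7: out=1, reg = 0x31262B
clock 8: out=1, reg = 0x189315
clock 9: out=1, reg = 0x0C498A
clock 10: out=0, reg = 0x8624C5
clock 11: out=1, reg = 0xC31262
clock 12: out=0, reg = 0xE18931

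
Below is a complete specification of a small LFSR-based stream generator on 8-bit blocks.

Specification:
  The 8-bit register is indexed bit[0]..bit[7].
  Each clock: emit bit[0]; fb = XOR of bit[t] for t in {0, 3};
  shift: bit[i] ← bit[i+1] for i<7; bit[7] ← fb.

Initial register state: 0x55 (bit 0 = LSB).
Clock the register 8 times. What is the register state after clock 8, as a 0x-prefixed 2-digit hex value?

0xBF

reg_0 = 0x55
clock 1: out=1, reg = 0xAA
clock 2: out=0, reg = 0xD5
clock 3: out=1, reg = 0xEA
clock 4: out=0, reg = 0xF5
clock 5: out=1, reg = 0xFA
clock 6: out=0, reg = 0xFD
clock 7: out=1, reg = 0x7E
clock 8: out=0, reg = 0xBF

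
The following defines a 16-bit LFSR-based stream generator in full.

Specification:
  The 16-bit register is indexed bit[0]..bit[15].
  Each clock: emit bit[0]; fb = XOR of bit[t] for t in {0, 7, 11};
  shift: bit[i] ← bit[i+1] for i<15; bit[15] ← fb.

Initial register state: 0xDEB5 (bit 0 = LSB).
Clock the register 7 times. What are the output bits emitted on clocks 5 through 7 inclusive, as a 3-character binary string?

reg_0 = 0xDEB5
clock 1: out=1, reg = 0xEF5A
clock 2: out=0, reg = 0xF7AD
clock 3: out=1, reg = 0x7BD6
clock 4: out=0, reg = 0x3DEB
clock 5: out=1, reg = 0x9EF5
clock 6: out=1, reg = 0xCF7A
clock 7: out=0, reg = 0xE7BD

110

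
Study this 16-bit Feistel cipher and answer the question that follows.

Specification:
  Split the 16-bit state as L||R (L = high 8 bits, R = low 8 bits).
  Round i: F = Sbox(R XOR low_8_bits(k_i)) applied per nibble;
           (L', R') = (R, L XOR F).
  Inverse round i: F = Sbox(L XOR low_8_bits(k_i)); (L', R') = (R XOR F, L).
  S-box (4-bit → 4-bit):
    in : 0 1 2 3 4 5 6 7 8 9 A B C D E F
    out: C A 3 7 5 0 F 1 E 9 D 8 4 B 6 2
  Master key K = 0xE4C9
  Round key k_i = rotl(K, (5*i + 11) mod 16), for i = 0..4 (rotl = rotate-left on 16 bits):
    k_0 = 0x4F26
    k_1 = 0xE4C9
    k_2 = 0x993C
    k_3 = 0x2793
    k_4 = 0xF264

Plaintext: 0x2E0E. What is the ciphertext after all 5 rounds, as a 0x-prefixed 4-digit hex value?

s_0 = plaintext = 0x2E0E
s_1 = Round(s_0, k_0) = 0x0E10
s_2 = Round(s_1, k_1) = 0x10B7
s_3 = Round(s_2, k_2) = 0xB7F8
s_4 = Round(s_3, k_3) = 0xF84F
s_5 = Round(s_4, k_4) = 0x4FC0

0x4FC0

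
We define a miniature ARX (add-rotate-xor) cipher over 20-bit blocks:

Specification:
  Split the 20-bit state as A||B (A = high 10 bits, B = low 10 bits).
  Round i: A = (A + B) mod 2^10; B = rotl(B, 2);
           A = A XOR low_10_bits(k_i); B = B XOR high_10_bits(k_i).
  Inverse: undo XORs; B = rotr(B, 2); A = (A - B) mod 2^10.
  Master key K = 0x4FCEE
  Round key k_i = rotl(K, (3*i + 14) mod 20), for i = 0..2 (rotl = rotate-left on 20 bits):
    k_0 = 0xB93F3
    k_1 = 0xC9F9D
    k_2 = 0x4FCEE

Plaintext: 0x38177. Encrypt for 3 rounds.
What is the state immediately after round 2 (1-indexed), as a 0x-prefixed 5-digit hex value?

s_0 = plaintext = 0x38177
s_1 = Round(s_0, k_0) = 0x69339
s_2 = Round(s_1, k_1) = 0xD03C0
s_3 = Round(s_2, k_2) = 0xFBA3C

0xD03C0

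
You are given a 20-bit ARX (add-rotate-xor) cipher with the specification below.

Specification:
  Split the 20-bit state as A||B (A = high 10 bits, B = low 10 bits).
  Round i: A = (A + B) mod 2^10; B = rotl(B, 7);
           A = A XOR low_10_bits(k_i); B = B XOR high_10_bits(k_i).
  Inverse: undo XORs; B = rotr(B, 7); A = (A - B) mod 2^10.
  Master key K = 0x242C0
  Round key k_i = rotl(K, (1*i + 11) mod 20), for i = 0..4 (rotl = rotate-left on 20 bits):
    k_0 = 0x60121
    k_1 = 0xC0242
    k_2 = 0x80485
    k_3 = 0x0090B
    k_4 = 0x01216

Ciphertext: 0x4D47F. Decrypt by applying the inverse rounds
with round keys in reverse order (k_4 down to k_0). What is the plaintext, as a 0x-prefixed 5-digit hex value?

s_0 = ciphertext = 0x4D47F
s_1 = InvRound(s_0, k_4) = 0xD2FD8
s_2 = InvRound(s_1, k_3) = 0xDA6D7
s_3 = InvRound(s_2, k_2) = 0x4EEB1
s_4 = InvRound(s_3, k_1) = 0x7B98B
s_5 = InvRound(s_4, k_0) = 0x1DC58

0x1DC58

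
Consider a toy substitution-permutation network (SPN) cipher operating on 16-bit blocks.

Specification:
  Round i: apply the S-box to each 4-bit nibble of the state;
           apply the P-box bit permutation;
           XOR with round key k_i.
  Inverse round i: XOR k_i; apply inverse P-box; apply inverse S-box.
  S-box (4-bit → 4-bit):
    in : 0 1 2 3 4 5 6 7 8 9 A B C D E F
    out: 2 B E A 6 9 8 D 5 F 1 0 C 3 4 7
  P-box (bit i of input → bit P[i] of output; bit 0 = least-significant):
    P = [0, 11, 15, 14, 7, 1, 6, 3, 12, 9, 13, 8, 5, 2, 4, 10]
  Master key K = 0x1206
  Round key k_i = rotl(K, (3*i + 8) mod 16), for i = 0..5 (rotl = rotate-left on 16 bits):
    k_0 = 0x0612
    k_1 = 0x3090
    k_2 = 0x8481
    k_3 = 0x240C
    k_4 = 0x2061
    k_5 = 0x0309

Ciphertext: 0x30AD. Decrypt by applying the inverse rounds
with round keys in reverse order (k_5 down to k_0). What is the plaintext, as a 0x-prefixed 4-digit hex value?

s_0 = ciphertext = 0x30AD
s_1 = InvRound(s_0, k_5) = 0xD9AB
s_2 = InvRound(s_1, k_4) = 0xB792
s_3 = InvRound(s_2, k_3) = 0x411E
s_4 = InvRound(s_3, k_2) = 0x2617
s_5 = InvRound(s_4, k_1) = 0x3DDA
s_6 = InvRound(s_5, k_0) = 0xB970

0xB970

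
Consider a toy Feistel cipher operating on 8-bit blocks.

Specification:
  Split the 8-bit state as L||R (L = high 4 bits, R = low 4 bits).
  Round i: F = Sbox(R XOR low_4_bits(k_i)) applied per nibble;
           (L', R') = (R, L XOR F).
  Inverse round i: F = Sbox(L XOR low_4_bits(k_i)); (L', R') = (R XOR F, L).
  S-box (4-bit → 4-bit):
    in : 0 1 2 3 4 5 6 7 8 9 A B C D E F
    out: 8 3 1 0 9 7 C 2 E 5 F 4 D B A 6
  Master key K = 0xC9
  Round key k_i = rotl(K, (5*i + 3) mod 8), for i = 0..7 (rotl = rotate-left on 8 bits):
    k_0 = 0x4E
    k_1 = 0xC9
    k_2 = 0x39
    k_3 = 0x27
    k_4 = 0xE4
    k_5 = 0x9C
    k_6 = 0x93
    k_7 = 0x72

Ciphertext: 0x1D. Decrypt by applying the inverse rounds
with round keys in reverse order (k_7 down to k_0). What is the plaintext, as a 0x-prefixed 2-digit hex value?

0x2F

s_0 = ciphertext = 0x1D
s_1 = InvRound(s_0, k_7) = 0xD1
s_2 = InvRound(s_1, k_6) = 0xBD
s_3 = InvRound(s_2, k_5) = 0xFB
s_4 = InvRound(s_3, k_4) = 0xFF
s_5 = InvRound(s_4, k_3) = 0x1F
s_6 = InvRound(s_5, k_2) = 0x11
s_7 = InvRound(s_6, k_1) = 0xF1
s_8 = InvRound(s_7, k_0) = 0x2F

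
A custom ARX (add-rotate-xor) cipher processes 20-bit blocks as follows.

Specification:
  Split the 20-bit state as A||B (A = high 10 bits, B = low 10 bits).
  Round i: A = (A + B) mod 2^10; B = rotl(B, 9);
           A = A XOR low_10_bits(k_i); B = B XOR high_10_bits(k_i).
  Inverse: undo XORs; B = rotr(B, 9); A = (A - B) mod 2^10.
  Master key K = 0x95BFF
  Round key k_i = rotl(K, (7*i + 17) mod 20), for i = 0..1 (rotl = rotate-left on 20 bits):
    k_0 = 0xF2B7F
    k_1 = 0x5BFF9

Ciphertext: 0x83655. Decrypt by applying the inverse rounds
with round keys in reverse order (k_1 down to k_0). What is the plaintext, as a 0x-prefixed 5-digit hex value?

0x20B7E

s_0 = ciphertext = 0x83655
s_1 = InvRound(s_0, k_1) = 0xDFE75
s_2 = InvRound(s_1, k_0) = 0x20B7E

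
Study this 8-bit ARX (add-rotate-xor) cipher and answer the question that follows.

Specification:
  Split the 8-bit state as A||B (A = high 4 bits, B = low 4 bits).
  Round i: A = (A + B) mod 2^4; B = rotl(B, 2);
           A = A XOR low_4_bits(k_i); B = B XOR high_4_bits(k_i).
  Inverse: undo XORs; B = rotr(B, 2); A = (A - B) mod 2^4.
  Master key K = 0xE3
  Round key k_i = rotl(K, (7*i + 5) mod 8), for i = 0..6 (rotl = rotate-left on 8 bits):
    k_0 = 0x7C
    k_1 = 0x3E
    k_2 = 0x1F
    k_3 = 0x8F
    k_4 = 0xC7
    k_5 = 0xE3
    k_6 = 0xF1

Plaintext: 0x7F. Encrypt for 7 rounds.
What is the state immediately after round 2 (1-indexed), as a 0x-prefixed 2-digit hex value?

s_0 = plaintext = 0x7F
s_1 = Round(s_0, k_0) = 0xA8
s_2 = Round(s_1, k_1) = 0xC1
s_3 = Round(s_2, k_2) = 0x25
s_4 = Round(s_3, k_3) = 0x8D
s_5 = Round(s_4, k_4) = 0x2B
s_6 = Round(s_5, k_5) = 0xE0
s_7 = Round(s_6, k_6) = 0xFF

0xC1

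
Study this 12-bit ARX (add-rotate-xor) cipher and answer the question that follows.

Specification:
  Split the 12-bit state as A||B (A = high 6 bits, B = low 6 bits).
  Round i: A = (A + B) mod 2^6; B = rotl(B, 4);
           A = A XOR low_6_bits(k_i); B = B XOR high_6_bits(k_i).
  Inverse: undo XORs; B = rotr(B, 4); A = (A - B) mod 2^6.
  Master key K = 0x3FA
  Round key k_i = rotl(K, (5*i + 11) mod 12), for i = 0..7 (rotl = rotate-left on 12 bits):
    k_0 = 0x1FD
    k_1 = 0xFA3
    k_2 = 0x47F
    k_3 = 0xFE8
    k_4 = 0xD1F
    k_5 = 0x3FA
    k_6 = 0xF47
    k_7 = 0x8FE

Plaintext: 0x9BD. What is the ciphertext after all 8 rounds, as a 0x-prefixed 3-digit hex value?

0x4B6

s_0 = plaintext = 0x9BD
s_1 = Round(s_0, k_0) = 0x798
s_2 = Round(s_1, k_1) = 0x578
s_3 = Round(s_2, k_2) = 0xC9F
s_4 = Round(s_3, k_3) = 0xE48
s_5 = Round(s_4, k_4) = 0x7B6
s_6 = Round(s_5, k_5) = 0xBA2
s_7 = Round(s_6, k_6) = 0x5D5
s_8 = Round(s_7, k_7) = 0x4B6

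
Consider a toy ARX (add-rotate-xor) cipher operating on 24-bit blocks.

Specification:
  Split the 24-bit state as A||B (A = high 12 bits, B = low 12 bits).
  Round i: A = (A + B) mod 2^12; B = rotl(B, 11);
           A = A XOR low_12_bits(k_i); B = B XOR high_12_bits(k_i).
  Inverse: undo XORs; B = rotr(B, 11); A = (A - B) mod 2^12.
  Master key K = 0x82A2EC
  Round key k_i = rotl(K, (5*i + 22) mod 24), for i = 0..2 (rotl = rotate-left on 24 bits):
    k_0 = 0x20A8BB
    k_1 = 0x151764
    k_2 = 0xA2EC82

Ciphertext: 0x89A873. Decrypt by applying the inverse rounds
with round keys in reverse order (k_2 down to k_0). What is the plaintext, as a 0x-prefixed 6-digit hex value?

0x1263B9

s_0 = ciphertext = 0x89A873
s_1 = InvRound(s_0, k_2) = 0xF5E4BA
s_2 = InvRound(s_1, k_1) = 0xC64BD6
s_3 = InvRound(s_2, k_0) = 0x1263B9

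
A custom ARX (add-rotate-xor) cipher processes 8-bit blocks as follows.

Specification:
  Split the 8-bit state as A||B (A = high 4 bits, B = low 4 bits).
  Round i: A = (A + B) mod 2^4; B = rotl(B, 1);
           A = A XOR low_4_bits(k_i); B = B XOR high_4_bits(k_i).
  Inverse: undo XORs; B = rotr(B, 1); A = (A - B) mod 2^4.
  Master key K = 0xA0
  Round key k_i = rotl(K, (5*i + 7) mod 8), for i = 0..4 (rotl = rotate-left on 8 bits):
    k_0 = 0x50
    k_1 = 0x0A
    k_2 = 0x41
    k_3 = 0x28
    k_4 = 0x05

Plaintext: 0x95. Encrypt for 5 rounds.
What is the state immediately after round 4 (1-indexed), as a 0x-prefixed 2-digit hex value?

s_0 = plaintext = 0x95
s_1 = Round(s_0, k_0) = 0xEF
s_2 = Round(s_1, k_1) = 0x7F
s_3 = Round(s_2, k_2) = 0x7B
s_4 = Round(s_3, k_3) = 0xA5
s_5 = Round(s_4, k_4) = 0xAA

0xA5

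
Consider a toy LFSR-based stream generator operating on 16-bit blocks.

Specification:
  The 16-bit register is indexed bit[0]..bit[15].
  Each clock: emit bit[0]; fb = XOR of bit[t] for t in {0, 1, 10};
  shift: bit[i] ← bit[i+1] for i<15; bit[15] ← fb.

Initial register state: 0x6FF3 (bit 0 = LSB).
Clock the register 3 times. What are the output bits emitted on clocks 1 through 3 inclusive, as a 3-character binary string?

reg_0 = 0x6FF3
clock 1: out=1, reg = 0xB7F9
clock 2: out=1, reg = 0x5BFC
clock 3: out=0, reg = 0x2DFE

110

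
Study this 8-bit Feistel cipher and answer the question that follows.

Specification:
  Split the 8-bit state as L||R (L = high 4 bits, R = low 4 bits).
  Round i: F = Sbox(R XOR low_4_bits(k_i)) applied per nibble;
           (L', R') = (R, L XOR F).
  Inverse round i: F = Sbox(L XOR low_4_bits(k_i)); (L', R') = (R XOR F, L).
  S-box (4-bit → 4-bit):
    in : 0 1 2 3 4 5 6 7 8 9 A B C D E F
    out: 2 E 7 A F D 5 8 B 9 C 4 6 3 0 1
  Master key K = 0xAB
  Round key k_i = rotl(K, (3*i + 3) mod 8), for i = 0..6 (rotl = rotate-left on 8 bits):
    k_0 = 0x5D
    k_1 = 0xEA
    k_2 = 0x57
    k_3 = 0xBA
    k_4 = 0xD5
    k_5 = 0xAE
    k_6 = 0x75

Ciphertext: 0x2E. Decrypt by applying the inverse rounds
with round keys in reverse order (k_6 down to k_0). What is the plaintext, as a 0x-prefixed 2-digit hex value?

s_0 = ciphertext = 0x2E
s_1 = InvRound(s_0, k_6) = 0x62
s_2 = InvRound(s_1, k_5) = 0x96
s_3 = InvRound(s_2, k_4) = 0x09
s_4 = InvRound(s_3, k_3) = 0x50
s_5 = InvRound(s_4, k_2) = 0x75
s_6 = InvRound(s_5, k_1) = 0x67
s_7 = InvRound(s_6, k_0) = 0x36

0x36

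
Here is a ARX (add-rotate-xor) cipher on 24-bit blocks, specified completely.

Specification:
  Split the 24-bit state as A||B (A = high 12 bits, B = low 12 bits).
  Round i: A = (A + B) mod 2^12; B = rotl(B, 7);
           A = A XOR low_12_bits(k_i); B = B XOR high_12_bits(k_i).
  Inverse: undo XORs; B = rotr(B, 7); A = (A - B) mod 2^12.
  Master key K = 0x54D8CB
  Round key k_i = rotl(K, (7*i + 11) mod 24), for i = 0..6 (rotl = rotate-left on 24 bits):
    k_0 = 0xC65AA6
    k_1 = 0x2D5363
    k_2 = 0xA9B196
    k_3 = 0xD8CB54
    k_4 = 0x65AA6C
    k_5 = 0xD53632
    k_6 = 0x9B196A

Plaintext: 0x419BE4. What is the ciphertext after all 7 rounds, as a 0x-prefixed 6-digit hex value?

s_0 = plaintext = 0x419BE4
s_1 = Round(s_0, k_0) = 0x55BE3A
s_2 = Round(s_1, k_1) = 0x0F6FA4
s_3 = Round(s_2, k_2) = 0x10C8E6
s_4 = Round(s_3, k_3) = 0x2A6ECB
s_5 = Round(s_4, k_4) = 0xB1D3AC
s_6 = Round(s_5, k_5) = 0x8FBB4E
s_7 = Round(s_6, k_6) = 0xD23EEB

0xD23EEB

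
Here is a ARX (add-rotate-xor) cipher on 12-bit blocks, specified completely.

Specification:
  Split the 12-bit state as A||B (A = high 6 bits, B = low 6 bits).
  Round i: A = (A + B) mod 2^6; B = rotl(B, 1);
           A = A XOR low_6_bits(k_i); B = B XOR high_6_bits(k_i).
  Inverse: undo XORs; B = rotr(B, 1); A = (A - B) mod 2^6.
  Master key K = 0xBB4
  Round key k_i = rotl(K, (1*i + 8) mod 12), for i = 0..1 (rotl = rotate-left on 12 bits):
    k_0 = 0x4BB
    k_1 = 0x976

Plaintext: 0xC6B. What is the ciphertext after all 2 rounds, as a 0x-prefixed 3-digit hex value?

0x6AF

s_0 = plaintext = 0xC6B
s_1 = Round(s_0, k_0) = 0x9C5
s_2 = Round(s_1, k_1) = 0x6AF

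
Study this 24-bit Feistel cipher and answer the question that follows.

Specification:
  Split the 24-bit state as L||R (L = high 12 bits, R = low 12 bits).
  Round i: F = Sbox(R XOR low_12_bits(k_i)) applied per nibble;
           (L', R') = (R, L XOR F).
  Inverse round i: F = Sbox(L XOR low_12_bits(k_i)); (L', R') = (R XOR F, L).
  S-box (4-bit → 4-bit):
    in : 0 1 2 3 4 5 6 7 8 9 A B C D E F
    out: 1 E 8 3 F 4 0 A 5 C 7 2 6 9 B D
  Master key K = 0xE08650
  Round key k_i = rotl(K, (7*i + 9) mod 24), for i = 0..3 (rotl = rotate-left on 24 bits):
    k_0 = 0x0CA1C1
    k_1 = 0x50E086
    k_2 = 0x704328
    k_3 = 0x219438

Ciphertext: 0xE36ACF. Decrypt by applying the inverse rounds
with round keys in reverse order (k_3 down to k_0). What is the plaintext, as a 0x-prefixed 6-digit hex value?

0x0049D4

s_0 = ciphertext = 0xE36ACF
s_1 = InvRound(s_0, k_3) = 0xDD4E36
s_2 = InvRound(s_1, k_2) = 0x5E0DD4
s_3 = InvRound(s_2, k_1) = 0x9D45E0
s_4 = InvRound(s_3, k_0) = 0x0049D4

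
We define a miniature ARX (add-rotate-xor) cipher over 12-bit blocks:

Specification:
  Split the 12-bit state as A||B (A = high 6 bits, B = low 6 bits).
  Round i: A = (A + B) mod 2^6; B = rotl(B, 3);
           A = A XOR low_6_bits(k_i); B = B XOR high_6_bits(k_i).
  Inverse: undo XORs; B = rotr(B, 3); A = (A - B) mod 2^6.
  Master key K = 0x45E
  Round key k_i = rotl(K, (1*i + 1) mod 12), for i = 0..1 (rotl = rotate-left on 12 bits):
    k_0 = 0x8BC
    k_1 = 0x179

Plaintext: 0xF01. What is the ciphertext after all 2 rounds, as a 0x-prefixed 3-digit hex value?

s_0 = plaintext = 0xF01
s_1 = Round(s_0, k_0) = 0x06A
s_2 = Round(s_1, k_1) = 0x490

0x490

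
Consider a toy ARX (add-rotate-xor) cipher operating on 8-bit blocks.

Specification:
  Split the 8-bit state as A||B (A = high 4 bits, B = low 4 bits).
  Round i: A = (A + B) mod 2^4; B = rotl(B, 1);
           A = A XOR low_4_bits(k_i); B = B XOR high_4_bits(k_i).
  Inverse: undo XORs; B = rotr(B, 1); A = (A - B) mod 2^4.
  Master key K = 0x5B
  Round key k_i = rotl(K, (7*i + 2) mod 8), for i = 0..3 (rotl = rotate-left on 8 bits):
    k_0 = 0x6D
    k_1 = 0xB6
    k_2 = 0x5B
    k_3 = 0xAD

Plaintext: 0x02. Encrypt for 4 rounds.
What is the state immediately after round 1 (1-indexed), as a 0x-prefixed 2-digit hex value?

s_0 = plaintext = 0x02
s_1 = Round(s_0, k_0) = 0xF2
s_2 = Round(s_1, k_1) = 0x7F
s_3 = Round(s_2, k_2) = 0xDA
s_4 = Round(s_3, k_3) = 0xAF

0xF2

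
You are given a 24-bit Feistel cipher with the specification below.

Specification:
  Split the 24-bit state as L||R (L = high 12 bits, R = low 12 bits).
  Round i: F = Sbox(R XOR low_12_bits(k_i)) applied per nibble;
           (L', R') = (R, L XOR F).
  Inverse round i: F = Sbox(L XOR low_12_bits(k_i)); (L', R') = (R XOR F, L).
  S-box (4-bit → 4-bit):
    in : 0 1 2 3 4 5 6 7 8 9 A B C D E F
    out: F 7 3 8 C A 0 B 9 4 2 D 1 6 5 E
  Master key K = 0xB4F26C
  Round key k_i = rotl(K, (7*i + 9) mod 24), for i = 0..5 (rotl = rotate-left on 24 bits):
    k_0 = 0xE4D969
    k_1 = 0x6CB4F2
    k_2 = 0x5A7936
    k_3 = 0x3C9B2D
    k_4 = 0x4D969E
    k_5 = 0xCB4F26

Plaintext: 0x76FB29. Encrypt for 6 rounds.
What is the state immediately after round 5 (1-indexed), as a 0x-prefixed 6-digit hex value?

0x02B2AB

s_0 = plaintext = 0x76FB29
s_1 = Round(s_0, k_0) = 0xB294A0
s_2 = Round(s_1, k_1) = 0x4A048A
s_3 = Round(s_2, k_2) = 0x48A271
s_4 = Round(s_3, k_3) = 0x27102B
s_5 = Round(s_4, k_4) = 0x02B2AB
s_6 = Round(s_5, k_5) = 0x2AB6BD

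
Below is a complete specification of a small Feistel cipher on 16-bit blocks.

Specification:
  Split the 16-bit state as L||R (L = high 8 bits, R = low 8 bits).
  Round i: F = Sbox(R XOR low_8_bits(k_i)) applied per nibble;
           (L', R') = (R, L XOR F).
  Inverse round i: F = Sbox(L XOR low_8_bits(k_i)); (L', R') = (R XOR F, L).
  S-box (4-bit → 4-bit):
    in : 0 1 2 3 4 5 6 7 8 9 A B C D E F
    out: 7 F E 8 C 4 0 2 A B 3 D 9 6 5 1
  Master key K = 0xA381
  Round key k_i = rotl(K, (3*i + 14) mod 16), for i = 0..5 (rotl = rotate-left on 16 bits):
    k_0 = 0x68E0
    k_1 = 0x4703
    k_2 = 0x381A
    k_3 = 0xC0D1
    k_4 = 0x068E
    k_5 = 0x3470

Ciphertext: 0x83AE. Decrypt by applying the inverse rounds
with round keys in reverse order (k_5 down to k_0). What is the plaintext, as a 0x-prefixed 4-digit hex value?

s_0 = ciphertext = 0x83AE
s_1 = InvRound(s_0, k_5) = 0xB683
s_2 = InvRound(s_1, k_4) = 0x09B6
s_3 = InvRound(s_2, k_3) = 0xDC09
s_4 = InvRound(s_3, k_2) = 0x99DC
s_5 = InvRound(s_4, k_1) = 0x6F99
s_6 = InvRound(s_5, k_0) = 0x386F

0x386F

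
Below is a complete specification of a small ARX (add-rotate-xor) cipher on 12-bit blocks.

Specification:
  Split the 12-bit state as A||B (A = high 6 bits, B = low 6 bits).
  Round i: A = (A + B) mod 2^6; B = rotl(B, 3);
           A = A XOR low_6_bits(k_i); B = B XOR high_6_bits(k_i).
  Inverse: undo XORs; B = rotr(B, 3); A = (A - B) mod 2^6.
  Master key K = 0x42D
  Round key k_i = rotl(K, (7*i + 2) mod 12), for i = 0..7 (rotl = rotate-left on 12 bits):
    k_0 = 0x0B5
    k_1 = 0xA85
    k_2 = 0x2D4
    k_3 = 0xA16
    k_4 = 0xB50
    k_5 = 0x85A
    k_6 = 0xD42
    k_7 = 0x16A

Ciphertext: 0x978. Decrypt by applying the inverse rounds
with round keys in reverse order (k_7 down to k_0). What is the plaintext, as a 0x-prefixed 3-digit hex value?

s_0 = ciphertext = 0x978
s_1 = InvRound(s_0, k_7) = 0x82F
s_2 = InvRound(s_1, k_6) = 0x3D3
s_3 = InvRound(s_2, k_5) = 0xFD6
s_4 = InvRound(s_3, k_4) = 0x41F
s_5 = InvRound(s_4, k_3) = 0x23E
s_6 = InvRound(s_5, k_2) = 0xBAE
s_7 = InvRound(s_6, k_1) = 0x2E0
s_8 = InvRound(s_7, k_0) = 0xA94

0xA94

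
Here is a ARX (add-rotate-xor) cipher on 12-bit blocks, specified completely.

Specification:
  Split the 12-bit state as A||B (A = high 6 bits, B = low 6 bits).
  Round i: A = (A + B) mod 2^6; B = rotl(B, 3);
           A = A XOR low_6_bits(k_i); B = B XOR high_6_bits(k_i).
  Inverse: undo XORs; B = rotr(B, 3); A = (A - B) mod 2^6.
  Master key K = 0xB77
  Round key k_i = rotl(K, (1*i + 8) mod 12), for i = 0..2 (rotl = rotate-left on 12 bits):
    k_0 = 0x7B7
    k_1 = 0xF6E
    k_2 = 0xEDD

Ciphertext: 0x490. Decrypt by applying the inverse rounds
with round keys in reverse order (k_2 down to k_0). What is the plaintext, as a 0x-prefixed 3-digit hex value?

0x713

s_0 = ciphertext = 0x490
s_1 = InvRound(s_0, k_2) = 0xC9D
s_2 = InvRound(s_1, k_1) = 0x604
s_3 = InvRound(s_2, k_0) = 0x713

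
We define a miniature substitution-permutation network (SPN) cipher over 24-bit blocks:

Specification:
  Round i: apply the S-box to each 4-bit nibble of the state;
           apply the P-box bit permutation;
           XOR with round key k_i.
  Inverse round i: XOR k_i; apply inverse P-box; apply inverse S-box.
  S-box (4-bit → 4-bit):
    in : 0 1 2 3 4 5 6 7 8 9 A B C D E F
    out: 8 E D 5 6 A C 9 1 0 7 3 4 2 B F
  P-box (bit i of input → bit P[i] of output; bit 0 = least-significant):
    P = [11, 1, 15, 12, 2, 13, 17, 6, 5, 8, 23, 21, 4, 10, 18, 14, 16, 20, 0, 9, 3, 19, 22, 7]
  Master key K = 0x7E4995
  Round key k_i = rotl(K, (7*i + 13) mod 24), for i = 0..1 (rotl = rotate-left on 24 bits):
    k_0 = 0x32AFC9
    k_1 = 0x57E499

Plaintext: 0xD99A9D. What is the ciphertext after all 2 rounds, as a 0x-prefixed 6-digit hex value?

s_0 = plaintext = 0xD99A9D
s_1 = Round(s_0, k_0) = 0xBAAEEB
s_2 = Round(s_1, k_1) = 0x6AC9E6

0x6AC9E6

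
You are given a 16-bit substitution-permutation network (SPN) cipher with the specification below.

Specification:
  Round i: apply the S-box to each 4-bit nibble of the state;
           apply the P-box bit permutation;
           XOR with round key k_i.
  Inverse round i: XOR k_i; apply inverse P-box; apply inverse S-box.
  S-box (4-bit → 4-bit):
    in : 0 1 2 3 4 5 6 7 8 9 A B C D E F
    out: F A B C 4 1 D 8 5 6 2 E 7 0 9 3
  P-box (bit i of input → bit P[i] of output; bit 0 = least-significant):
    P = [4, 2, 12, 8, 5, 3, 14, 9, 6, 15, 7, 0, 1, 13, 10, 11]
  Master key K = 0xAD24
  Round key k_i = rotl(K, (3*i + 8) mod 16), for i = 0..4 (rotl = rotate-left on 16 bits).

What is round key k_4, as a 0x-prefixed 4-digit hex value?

0xD24A

K = 0xAD24
k_0 = rotl(K, (3*0+8) mod 16) = rotl(K, 8) = 0x24AD
k_1 = rotl(K, (3*1+8) mod 16) = rotl(K, 11) = 0x2569
k_2 = rotl(K, (3*2+8) mod 16) = rotl(K, 14) = 0x2B49
k_3 = rotl(K, (3*3+8) mod 16) = rotl(K, 1) = 0x5A49
k_4 = rotl(K, (3*4+8) mod 16) = rotl(K, 4) = 0xD24A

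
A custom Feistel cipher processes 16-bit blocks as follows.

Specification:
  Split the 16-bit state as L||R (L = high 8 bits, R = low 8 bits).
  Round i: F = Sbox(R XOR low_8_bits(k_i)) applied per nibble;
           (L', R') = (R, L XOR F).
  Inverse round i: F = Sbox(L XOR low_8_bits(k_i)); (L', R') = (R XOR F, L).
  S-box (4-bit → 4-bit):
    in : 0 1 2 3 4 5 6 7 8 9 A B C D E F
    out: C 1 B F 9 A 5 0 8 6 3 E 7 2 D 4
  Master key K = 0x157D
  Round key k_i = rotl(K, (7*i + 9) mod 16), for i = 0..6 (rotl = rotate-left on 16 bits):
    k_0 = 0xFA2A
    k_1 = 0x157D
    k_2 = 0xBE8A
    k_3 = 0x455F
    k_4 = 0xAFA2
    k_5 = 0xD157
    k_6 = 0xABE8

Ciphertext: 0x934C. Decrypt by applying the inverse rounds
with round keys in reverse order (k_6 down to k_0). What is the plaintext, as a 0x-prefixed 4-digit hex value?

0x6DB3

s_0 = ciphertext = 0x934C
s_1 = InvRound(s_0, k_6) = 0x4293
s_2 = InvRound(s_1, k_5) = 0x8942
s_3 = InvRound(s_2, k_4) = 0xFC89
s_4 = InvRound(s_3, k_3) = 0xB6FC
s_5 = InvRound(s_4, k_2) = 0x0BB6
s_6 = InvRound(s_5, k_1) = 0xB30B
s_7 = InvRound(s_6, k_0) = 0x6DB3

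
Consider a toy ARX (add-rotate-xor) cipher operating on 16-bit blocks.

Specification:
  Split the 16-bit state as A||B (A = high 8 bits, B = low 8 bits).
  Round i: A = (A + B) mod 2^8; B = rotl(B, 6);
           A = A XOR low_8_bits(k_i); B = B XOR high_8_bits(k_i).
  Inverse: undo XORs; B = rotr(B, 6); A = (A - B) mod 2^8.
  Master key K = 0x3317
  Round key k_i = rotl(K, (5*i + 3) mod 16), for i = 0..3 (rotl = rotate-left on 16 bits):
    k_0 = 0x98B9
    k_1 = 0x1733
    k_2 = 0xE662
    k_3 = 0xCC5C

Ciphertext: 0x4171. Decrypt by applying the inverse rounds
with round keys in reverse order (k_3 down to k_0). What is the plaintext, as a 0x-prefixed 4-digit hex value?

0x4917

s_0 = ciphertext = 0x4171
s_1 = InvRound(s_0, k_3) = 0x27F6
s_2 = InvRound(s_1, k_2) = 0x0540
s_3 = InvRound(s_2, k_1) = 0xD95D
s_4 = InvRound(s_3, k_0) = 0x4917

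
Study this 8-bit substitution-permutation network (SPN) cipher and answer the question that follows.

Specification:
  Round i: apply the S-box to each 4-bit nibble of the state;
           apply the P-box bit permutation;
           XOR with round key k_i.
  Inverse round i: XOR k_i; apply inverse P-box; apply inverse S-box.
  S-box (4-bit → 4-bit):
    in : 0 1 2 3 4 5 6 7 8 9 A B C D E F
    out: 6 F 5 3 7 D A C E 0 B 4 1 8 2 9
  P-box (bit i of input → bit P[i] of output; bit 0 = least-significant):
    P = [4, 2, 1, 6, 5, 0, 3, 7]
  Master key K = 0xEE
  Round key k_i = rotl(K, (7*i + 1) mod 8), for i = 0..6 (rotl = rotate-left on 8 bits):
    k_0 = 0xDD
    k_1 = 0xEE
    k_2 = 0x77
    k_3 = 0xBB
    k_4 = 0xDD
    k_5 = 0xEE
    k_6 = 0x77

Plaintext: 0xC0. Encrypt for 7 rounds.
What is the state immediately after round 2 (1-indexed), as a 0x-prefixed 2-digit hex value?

s_0 = plaintext = 0xC0
s_1 = Round(s_0, k_0) = 0xFB
s_2 = Round(s_1, k_1) = 0x4C
s_3 = Round(s_2, k_2) = 0x4E
s_4 = Round(s_3, k_3) = 0x96
s_5 = Round(s_4, k_4) = 0x99
s_6 = Round(s_5, k_5) = 0xEE
s_7 = Round(s_6, k_6) = 0x72

0x4C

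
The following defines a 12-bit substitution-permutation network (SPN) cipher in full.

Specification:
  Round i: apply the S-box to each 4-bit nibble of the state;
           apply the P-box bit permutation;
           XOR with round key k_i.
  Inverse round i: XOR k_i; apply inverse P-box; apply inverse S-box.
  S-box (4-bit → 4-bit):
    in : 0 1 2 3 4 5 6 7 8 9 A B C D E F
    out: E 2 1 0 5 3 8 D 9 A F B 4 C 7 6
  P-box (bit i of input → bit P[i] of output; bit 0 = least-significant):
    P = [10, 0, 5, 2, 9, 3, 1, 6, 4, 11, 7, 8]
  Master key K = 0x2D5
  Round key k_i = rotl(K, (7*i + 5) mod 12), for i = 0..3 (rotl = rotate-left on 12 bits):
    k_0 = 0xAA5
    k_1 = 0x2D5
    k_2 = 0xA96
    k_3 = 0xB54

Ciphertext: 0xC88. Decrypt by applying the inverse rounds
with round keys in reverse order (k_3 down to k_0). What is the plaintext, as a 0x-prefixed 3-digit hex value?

s_0 = ciphertext = 0xC88
s_1 = InvRound(s_0, k_3) = 0x7B8
s_2 = InvRound(s_1, k_2) = 0x9F7
s_3 = InvRound(s_2, k_1) = 0x94C
s_4 = InvRound(s_3, k_0) = 0xDBF

0xDBF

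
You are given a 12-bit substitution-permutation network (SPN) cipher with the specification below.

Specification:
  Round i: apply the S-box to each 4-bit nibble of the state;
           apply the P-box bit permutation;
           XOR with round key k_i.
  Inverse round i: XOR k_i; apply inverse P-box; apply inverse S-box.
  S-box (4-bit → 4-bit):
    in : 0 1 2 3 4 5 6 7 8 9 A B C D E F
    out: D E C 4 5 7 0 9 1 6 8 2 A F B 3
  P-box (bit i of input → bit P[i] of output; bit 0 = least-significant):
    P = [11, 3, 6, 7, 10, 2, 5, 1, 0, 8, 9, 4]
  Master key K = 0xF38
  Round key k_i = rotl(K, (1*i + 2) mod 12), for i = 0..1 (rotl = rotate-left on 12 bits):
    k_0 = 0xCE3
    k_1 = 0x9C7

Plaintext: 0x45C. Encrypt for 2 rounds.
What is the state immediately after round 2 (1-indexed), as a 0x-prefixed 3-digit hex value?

s_0 = plaintext = 0x45C
s_1 = Round(s_0, k_0) = 0xA4E
s_2 = Round(s_1, k_1) = 0x57F

0x57F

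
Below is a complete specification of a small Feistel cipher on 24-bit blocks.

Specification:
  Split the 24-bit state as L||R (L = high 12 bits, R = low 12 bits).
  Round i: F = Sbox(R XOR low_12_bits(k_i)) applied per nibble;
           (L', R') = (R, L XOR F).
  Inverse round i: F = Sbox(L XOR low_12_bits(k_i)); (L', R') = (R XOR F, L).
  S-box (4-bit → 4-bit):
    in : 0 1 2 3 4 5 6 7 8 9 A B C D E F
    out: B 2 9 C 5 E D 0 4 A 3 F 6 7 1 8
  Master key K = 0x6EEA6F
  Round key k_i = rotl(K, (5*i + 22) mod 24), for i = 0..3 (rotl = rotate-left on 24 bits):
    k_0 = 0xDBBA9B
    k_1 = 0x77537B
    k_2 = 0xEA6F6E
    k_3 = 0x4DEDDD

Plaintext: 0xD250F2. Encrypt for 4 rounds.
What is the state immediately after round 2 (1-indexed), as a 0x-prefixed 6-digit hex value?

0xEFF7B7

s_0 = plaintext = 0xD250F2
s_1 = Round(s_0, k_0) = 0x0F2EFF
s_2 = Round(s_1, k_1) = 0xEFF7B7
s_3 = Round(s_2, k_2) = 0x7B7A85
s_4 = Round(s_3, k_3) = 0xA85753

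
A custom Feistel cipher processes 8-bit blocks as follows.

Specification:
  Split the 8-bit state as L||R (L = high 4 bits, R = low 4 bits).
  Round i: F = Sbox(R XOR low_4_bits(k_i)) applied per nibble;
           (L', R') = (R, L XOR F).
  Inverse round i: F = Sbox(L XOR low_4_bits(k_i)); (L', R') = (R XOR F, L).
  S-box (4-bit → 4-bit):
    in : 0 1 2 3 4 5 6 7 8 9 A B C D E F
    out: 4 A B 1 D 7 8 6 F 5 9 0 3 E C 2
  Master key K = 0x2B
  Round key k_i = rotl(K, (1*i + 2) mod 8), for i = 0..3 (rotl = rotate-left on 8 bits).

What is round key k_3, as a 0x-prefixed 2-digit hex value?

K = 0x2B
k_0 = rotl(K, (1*0+2) mod 8) = rotl(K, 2) = 0xAC
k_1 = rotl(K, (1*1+2) mod 8) = rotl(K, 3) = 0x59
k_2 = rotl(K, (1*2+2) mod 8) = rotl(K, 4) = 0xB2
k_3 = rotl(K, (1*3+2) mod 8) = rotl(K, 5) = 0x65

0x65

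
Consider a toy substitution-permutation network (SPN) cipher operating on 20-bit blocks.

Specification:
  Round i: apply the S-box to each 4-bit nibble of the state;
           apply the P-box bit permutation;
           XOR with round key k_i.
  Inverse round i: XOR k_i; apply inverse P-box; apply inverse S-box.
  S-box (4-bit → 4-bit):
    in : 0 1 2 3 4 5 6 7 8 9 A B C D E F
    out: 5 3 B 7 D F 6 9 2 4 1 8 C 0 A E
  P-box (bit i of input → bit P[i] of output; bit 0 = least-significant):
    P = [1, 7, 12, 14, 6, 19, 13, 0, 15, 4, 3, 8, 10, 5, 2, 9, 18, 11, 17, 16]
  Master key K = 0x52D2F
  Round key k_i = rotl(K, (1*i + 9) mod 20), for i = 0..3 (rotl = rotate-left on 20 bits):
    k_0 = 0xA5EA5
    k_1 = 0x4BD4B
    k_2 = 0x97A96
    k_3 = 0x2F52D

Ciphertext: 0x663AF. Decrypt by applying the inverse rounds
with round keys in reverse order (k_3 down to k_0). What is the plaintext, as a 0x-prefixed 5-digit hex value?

0x44943

s_0 = ciphertext = 0x663AF
s_1 = InvRound(s_0, k_3) = 0xA7AD3
s_2 = InvRound(s_1, k_2) = 0xC9D7D
s_3 = InvRound(s_2, k_1) = 0xD686A
s_4 = InvRound(s_3, k_0) = 0x44943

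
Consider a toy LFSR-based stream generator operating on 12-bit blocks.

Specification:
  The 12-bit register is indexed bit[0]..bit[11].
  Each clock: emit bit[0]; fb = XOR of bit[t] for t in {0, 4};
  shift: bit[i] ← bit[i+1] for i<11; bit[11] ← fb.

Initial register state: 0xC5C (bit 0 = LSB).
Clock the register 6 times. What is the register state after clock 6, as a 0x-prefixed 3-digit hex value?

reg_0 = 0xC5C
clock 1: out=0, reg = 0xE2E
clock 2: out=0, reg = 0x717
clock 3: out=1, reg = 0x38B
clock 4: out=1, reg = 0x9C5
clock 5: out=1, reg = 0xCE2
clock 6: out=0, reg = 0x671

0x671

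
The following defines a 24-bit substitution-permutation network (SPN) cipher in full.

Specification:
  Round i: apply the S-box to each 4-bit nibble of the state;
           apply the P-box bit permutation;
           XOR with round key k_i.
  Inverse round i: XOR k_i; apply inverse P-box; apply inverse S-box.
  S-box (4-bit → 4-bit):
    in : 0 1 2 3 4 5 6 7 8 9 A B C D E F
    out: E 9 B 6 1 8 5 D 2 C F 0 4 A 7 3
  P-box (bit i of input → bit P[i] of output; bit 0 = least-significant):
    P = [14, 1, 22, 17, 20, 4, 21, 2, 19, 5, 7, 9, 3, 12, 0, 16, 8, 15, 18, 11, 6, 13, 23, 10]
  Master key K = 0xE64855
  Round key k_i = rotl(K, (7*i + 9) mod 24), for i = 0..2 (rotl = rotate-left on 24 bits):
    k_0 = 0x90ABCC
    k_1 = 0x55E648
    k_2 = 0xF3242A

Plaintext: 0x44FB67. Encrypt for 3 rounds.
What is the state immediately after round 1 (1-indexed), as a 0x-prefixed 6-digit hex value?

0xE2FA84

s_0 = plaintext = 0x44FB67
s_1 = Round(s_0, k_0) = 0xE2FA84
s_2 = Round(s_1, k_1) = 0xDD1DB0
s_3 = Round(s_2, k_2) = 0xB08A00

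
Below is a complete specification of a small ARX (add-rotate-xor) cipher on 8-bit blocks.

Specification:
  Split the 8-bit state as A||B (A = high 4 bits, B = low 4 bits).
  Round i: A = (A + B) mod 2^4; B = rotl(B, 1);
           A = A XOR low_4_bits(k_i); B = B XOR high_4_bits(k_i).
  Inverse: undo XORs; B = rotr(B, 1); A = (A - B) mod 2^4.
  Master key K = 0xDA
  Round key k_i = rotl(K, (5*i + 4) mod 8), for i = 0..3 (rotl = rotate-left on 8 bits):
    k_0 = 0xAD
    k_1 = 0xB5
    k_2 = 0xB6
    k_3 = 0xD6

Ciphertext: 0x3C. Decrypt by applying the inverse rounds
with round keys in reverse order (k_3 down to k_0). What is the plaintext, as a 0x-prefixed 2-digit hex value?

s_0 = ciphertext = 0x3C
s_1 = InvRound(s_0, k_3) = 0xD8
s_2 = InvRound(s_1, k_2) = 0x29
s_3 = InvRound(s_2, k_1) = 0x61
s_4 = InvRound(s_3, k_0) = 0xED

0xED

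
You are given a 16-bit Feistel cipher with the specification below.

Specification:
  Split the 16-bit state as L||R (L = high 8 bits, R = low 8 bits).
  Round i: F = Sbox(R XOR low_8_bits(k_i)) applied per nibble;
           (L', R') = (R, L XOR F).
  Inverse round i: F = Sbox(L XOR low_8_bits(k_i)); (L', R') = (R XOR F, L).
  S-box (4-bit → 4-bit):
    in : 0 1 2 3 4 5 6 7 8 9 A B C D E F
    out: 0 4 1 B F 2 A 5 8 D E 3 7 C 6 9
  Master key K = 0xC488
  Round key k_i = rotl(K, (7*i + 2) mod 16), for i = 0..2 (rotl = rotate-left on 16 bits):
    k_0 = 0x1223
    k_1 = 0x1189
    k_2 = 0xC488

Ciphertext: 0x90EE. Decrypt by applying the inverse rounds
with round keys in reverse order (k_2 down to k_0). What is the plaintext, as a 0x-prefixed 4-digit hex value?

0x4889

s_0 = ciphertext = 0x90EE
s_1 = InvRound(s_0, k_2) = 0xA690
s_2 = InvRound(s_1, k_1) = 0x89A6
s_3 = InvRound(s_2, k_0) = 0x4889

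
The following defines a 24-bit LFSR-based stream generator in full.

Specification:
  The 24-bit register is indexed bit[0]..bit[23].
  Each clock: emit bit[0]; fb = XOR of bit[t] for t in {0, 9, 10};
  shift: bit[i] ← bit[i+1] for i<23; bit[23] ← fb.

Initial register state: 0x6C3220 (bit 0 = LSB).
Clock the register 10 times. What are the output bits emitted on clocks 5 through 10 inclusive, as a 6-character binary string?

010001

reg_0 = 0x6C3220
clock 1: out=0, reg = 0xB61910
clock 2: out=0, reg = 0x5B0C88
clock 3: out=0, reg = 0xAD8644
clock 4: out=0, reg = 0x56C322
clock 5: out=0, reg = 0xAB6191
clock 6: out=1, reg = 0xD5B0C8
clock 7: out=0, reg = 0x6AD864
clock 8: out=0, reg = 0x356C32
clock 9: out=0, reg = 0x9AB619
clock 10: out=1, reg = 0xCD5B0C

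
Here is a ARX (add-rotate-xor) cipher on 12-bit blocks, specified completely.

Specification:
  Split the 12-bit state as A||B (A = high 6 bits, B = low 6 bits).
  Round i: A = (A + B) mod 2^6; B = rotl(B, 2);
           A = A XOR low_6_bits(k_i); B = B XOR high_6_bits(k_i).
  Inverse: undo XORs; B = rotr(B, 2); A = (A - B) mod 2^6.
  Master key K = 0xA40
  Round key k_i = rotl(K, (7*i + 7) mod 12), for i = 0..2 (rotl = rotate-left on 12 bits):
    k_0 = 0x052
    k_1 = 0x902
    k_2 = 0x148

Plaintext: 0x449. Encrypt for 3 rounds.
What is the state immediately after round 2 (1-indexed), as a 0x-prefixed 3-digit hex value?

0xBF2

s_0 = plaintext = 0x449
s_1 = Round(s_0, k_0) = 0x225
s_2 = Round(s_1, k_1) = 0xBF2
s_3 = Round(s_2, k_2) = 0xA4E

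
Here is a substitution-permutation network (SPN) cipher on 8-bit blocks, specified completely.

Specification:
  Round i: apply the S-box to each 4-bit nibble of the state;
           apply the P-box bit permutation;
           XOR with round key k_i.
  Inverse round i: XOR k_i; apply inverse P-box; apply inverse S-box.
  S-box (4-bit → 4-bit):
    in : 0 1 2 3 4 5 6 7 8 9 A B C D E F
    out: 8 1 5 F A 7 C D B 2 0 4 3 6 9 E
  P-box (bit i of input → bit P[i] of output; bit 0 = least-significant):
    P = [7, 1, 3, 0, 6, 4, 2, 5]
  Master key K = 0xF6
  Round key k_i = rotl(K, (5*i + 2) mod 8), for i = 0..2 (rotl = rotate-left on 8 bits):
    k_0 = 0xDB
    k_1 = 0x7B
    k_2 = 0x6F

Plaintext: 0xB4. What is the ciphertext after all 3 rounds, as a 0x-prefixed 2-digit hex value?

s_0 = plaintext = 0xB4
s_1 = Round(s_0, k_0) = 0xDC
s_2 = Round(s_1, k_1) = 0xED
s_3 = Round(s_2, k_2) = 0x05

0x05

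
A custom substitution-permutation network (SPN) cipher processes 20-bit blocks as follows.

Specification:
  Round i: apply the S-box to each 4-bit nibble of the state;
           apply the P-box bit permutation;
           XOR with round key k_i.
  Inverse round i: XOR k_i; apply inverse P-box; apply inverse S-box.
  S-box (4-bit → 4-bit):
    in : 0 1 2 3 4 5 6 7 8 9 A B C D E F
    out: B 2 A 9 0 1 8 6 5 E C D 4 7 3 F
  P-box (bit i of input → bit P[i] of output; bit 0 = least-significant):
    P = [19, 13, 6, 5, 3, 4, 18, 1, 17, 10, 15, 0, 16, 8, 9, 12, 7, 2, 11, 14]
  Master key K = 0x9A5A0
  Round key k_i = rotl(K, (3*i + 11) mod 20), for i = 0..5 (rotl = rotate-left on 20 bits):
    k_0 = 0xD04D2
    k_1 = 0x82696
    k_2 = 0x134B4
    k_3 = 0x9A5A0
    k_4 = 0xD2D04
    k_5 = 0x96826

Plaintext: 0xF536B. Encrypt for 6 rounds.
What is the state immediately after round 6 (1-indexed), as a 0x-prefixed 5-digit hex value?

s_0 = plaintext = 0xF536B
s_1 = Round(s_0, k_0) = 0x64C35
s_2 = Round(s_1, k_1) = 0x0E69C
s_3 = Round(s_2, k_2) = 0x47563
s_4 = Round(s_3, k_3) = 0x3A682
s_5 = Round(s_4, k_4) = 0x95FAD
s_6 = Round(s_5, k_5) = 0x68461

0x68461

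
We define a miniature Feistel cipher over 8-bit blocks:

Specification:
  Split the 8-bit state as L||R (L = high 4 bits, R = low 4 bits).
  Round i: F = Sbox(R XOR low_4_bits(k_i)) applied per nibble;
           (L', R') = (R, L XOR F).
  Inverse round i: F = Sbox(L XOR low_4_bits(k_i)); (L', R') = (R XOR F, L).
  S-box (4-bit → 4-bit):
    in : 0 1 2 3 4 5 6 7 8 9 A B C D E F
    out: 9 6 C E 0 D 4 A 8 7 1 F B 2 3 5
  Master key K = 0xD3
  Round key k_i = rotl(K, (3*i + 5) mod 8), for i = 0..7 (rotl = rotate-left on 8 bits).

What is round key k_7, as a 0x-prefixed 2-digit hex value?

0x4F

K = 0xD3
k_0 = rotl(K, (3*0+5) mod 8) = rotl(K, 5) = 0x7A
k_1 = rotl(K, (3*1+5) mod 8) = rotl(K, 0) = 0xD3
k_2 = rotl(K, (3*2+5) mod 8) = rotl(K, 3) = 0x9E
k_3 = rotl(K, (3*3+5) mod 8) = rotl(K, 6) = 0xF4
k_4 = rotl(K, (3*4+5) mod 8) = rotl(K, 1) = 0xA7
k_5 = rotl(K, (3*5+5) mod 8) = rotl(K, 4) = 0x3D
k_6 = rotl(K, (3*6+5) mod 8) = rotl(K, 7) = 0xE9
k_7 = rotl(K, (3*7+5) mod 8) = rotl(K, 2) = 0x4F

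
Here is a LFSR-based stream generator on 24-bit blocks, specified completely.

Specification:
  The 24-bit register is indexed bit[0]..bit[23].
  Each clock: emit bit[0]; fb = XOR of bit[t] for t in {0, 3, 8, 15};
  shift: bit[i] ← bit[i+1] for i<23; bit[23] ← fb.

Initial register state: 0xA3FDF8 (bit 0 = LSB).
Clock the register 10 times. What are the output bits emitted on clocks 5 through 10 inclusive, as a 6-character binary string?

111110

reg_0 = 0xA3FDF8
clock 1: out=0, reg = 0xD1FEFC
clock 2: out=0, reg = 0x68FF7E
clock 3: out=0, reg = 0xB47FBF
clock 4: out=1, reg = 0xDA3FDF
clock 5: out=1, reg = 0xED1FEF
clock 6: out=1, reg = 0xF68FF7
clock 7: out=1, reg = 0xFB47FB
clock 8: out=1, reg = 0xFDA3FD
clock 9: out=1, reg = 0x7ED1FE
clock 10: out=0, reg = 0xBF68FF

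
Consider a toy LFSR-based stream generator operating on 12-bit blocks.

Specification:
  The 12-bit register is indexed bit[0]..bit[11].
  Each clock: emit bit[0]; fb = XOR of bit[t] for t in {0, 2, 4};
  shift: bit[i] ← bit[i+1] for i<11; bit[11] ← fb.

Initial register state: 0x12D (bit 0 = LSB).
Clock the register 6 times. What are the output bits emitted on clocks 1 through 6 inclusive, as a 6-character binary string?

reg_0 = 0x12D
clock 1: out=1, reg = 0x096
clock 2: out=0, reg = 0x04B
clock 3: out=1, reg = 0x825
clock 4: out=1, reg = 0x412
clock 5: out=0, reg = 0xA09
clock 6: out=1, reg = 0xD04

101101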